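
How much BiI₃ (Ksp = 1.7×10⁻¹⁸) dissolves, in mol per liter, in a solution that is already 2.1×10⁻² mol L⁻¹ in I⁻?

1.8×10⁻¹³ M

BiI₃(s) ⇌ Bi³⁺(aq) + 3 I⁻(aq)
With I⁻ already at 2.1×10⁻² mol L⁻¹ and s small, take [I⁻] ≈ 2.1×10⁻² mol L⁻¹ and [Bi³⁺] = s.
Ksp = [Bi³⁺][I⁻]^3 = s(2.1×10⁻²)^3
s = 1.7×10⁻¹⁸ / (2.1×10⁻²)^3 = 1.8×10⁻¹³
s = 1.8×10⁻¹³ mol L⁻¹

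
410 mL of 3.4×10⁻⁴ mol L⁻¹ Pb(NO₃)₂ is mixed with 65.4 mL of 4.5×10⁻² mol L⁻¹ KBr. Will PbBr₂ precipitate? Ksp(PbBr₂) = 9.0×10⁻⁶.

After mixing, V = 410 mL + 65.4 mL = 475.4 mL.
[Pb²⁺] = (3.4×10⁻⁴)(410)/475.4 = 2.9×10⁻⁴ mol L⁻¹
[Br⁻] = (4.5×10⁻²)(65.4)/475.4 = 6.2×10⁻³ mol L⁻¹
Q = [Pb²⁺][Br⁻]^2 = 1.1×10⁻⁸
Q < Ksp (1.1×10⁻⁸ vs 9.0×10⁻⁶); the solution remains unsaturated and no precipitate forms.

No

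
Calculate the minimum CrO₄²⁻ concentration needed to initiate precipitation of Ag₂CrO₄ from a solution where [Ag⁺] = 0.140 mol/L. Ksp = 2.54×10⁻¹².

1.30×10⁻¹⁰ M

The threshold for precipitation is Q = Ksp.
Ag₂CrO₄(s) ⇌ 2 Ag⁺(aq) + CrO₄²⁻(aq)
Ksp = [Ag⁺]^2[CrO₄²⁻] = [CrO₄²⁻](0.140)^2
[CrO₄²⁻] = 2.54×10⁻¹² / (0.140)^2 = 1.30×10⁻¹⁰
[CrO₄²⁻] = 1.30×10⁻¹⁰ mol/L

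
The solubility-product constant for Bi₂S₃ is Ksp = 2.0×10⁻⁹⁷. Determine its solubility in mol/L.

Bi₂S₃(s) ⇌ 2 Bi³⁺(aq) + 3 S²⁻(aq)
If s mol/L of Bi₂S₃ dissolves, [Bi³⁺] = 2s and [S²⁻] = 3s.
Ksp = [Bi³⁺]^2[S²⁻]^3 = (2s)^2 · (3s)^3 = 108s^5
108s^5 = 2.0×10⁻⁹⁷  ⇒  s^5 = 1.9×10⁻⁹⁹
s = (1.9×10⁻⁹⁹)^(1/5) = 1.8×10⁻²⁰ M

1.8×10⁻²⁰ M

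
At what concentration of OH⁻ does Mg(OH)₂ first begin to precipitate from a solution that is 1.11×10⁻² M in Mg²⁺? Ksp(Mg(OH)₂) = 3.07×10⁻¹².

The threshold for precipitation is Q = Ksp.
Mg(OH)₂(s) ⇌ Mg²⁺(aq) + 2 OH⁻(aq)
Ksp = [Mg²⁺][OH⁻]^2 = [OH⁻]^2(1.11×10⁻²)
[OH⁻]^2 = 3.07×10⁻¹² / (1.11×10⁻²) = 2.77×10⁻¹⁰
[OH⁻] = 1.66×10⁻⁵ M

1.66×10⁻⁵ M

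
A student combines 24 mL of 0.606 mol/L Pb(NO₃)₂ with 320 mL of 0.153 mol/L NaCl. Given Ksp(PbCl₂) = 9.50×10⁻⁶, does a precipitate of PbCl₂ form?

After mixing, V = 24 mL + 320 mL = 344 mL.
[Pb²⁺] = (0.606)(24)/344 = 4.23×10⁻² mol/L
[Cl⁻] = (0.153)(320)/344 = 0.142 mol/L
Q = [Pb²⁺][Cl⁻]^2 = 8.56×10⁻⁴
Because Q > Ksp (8.56×10⁻⁴ vs 9.50×10⁻⁶), a precipitate of PbCl₂ forms.

Yes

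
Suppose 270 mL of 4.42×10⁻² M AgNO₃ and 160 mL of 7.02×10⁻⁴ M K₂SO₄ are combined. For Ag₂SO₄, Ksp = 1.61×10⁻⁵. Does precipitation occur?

Total volume after mixing = 270 + 160 = 430 mL.
[Ag⁺] = (4.42×10⁻²)(270)/430 = 2.78×10⁻² M
[SO₄²⁻] = (7.02×10⁻⁴)(160)/430 = 2.61×10⁻⁴ M
Q = [Ag⁺]^2[SO₄²⁻] = 2.01×10⁻⁷
Since Q (2.01×10⁻⁷) is less than Ksp (1.61×10⁻⁵), no Ag₂SO₄ precipitates.

No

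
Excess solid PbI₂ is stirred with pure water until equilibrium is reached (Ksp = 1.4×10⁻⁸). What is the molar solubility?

PbI₂(s) ⇌ Pb²⁺(aq) + 2 I⁻(aq)
Let s be the molar solubility. Then [Pb²⁺] = s and [I⁻] = 2s.
Ksp = [Pb²⁺][I⁻]^2 = s · (2s)^2 = 4s^3
4s^3 = 1.4×10⁻⁸  ⇒  s^3 = 3.5×10⁻⁹
s = 1.5×10⁻³ mol/L

1.5×10⁻³ M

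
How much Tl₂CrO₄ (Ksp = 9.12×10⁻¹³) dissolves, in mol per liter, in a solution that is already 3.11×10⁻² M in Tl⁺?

Tl₂CrO₄(s) ⇌ 2 Tl⁺(aq) + CrO₄²⁻(aq)
The solution already contains Tl⁺ at 3.11×10⁻² M. Let s be the molar solubility of Tl₂CrO₄.
[Tl⁺] ≈ 3.11×10⁻² M (common ion dominates); [CrO₄²⁻] = s.
Ksp = [Tl⁺]^2[CrO₄²⁻] = (3.11×10⁻²)^2s
s = 9.12×10⁻¹³ / (3.11×10⁻²)^2 = 9.43×10⁻¹⁰
s = 9.43×10⁻¹⁰ M

9.43×10⁻¹⁰ M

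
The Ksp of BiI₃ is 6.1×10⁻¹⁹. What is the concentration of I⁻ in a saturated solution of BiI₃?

3.7×10⁻⁵ M

BiI₃(s) ⇌ Bi³⁺(aq) + 3 I⁻(aq)
If s mol/L of BiI₃ dissolves, [Bi³⁺] = s and [I⁻] = 3s.
Ksp = [Bi³⁺][I⁻]^3 = s · (3s)^3 = 27s^4 = 6.1×10⁻¹⁹
s = 1.2×10⁻⁵ M
[I⁻] = 3s = 3.7×10⁻⁵ M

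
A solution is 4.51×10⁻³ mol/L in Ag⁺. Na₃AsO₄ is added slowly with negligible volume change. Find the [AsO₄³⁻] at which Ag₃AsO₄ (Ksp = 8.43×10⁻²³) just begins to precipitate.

Each salt precipitates once Q = Ksp for that salt.
Ag₃AsO₄(s) ⇌ 3 Ag⁺(aq) + AsO₄³⁻(aq)
Ksp = [Ag⁺]^3[AsO₄³⁻] = [AsO₄³⁻](4.51×10⁻³)^3
[AsO₄³⁻] = 8.43×10⁻²³ / (4.51×10⁻³)^3 = 9.19×10⁻¹⁶
[AsO₄³⁻] = 9.19×10⁻¹⁶ mol/L

9.19×10⁻¹⁶ M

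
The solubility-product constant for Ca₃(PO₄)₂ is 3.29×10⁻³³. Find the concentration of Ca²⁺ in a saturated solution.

3.75×10⁻⁷ M

Ca₃(PO₄)₂(s) ⇌ 3 Ca²⁺(aq) + 2 PO₄³⁻(aq)
With molar solubility s: [Ca²⁺] = 3s, [PO₄³⁻] = 2s.
Ksp = [Ca²⁺]^3[PO₄³⁻]^2 = (3s)^3 · (2s)^2 = 108s^5 = 3.29×10⁻³³
s = 1.25×10⁻⁷ mol/L
[Ca²⁺] = 3s = 3.75×10⁻⁷ mol/L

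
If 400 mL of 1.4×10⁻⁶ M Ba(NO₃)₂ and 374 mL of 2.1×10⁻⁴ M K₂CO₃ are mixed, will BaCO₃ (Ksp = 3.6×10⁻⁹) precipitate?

No

The combined volume is 774 mL.
[Ba²⁺] = (1.4×10⁻⁶)(400)/774 = 7.2×10⁻⁷ M
[CO₃²⁻] = (2.1×10⁻⁴)(374)/774 = 1.0×10⁻⁴ M
Q = [Ba²⁺][CO₃²⁻] = 7.3×10⁻¹¹
Q = 7.3×10⁻¹¹ < Ksp = 3.6×10⁻⁹, so the solution is unsaturated and no precipitate forms.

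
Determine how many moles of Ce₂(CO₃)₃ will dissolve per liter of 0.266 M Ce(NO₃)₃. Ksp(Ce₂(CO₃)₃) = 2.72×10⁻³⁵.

2.42×10⁻¹² M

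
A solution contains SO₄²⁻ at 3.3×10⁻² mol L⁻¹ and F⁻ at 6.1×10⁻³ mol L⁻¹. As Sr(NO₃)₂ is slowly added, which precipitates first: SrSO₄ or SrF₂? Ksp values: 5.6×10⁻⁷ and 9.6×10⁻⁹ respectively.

SrSO₄

A salt starts to precipitate once the ion product Q reaches its Ksp.
For SrSO₄: [Sr²⁺] = (Ksp/[SO₄²⁻]) = 1.7×10⁻⁵ mol L⁻¹
For SrF₂: [Sr²⁺] = (Ksp/[F⁻]^2) = 2.6×10⁻⁴ mol L⁻¹
Since SrSO₄ needs less Sr²⁺ to reach saturation, it precipitates first.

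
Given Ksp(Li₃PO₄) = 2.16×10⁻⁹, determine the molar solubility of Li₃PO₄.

Li₃PO₄(s) ⇌ 3 Li⁺(aq) + PO₄³⁻(aq)
Let s be the molar solubility. Then [Li⁺] = 3s and [PO₄³⁻] = s.
Ksp = [Li⁺]^3[PO₄³⁻] = (3s)^3 · s = 27s^4
27s^4 = 2.16×10⁻⁹  ⇒  s^4 = 8.00×10⁻¹¹
Taking the 4th root, s = 2.99×10⁻³ M.

2.99×10⁻³ M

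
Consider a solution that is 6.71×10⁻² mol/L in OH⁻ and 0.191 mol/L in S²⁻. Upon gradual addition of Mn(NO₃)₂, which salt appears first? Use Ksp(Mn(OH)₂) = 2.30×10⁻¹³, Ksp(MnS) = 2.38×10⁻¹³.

Precipitation of each salt begins when its ion product equals Ksp.
For Mn(OH)₂: [Mn²⁺] = (Ksp/[OH⁻]^2) = 5.11×10⁻¹¹ mol/L
For MnS: [Mn²⁺] = (Ksp/[S²⁻]) = 1.25×10⁻¹² mol/L
Since MnS needs less Mn²⁺ to reach saturation, it precipitates first.

MnS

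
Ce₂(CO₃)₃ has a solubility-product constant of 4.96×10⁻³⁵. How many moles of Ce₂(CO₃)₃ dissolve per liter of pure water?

5.40×10⁻⁸ M

Ce₂(CO₃)₃(s) ⇌ 2 Ce³⁺(aq) + 3 CO₃²⁻(aq)
Let s be the molar solubility. Then [Ce³⁺] = 2s and [CO₃²⁻] = 3s.
Ksp = [Ce³⁺]^2[CO₃²⁻]^3 = (2s)^2 · (3s)^3 = 108s^5
108s^5 = 4.96×10⁻³⁵  ⇒  s^5 = 4.59×10⁻³⁷
s = (4.59×10⁻³⁷)^(1/5) = 5.40×10⁻⁸ M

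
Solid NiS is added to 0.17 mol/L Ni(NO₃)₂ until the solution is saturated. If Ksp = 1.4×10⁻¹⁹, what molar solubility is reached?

8.2×10⁻¹⁹ M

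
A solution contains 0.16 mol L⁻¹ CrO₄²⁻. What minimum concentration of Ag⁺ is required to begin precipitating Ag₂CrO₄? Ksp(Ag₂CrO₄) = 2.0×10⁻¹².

3.5×10⁻⁶ M

Precipitation of each salt begins when its ion product equals Ksp.
Ag₂CrO₄(s) ⇌ 2 Ag⁺(aq) + CrO₄²⁻(aq)
Ksp = [Ag⁺]^2[CrO₄²⁻] = [Ag⁺]^2(0.16)
[Ag⁺]^2 = 2.0×10⁻¹² / (0.16) = 1.3×10⁻¹¹
[Ag⁺] = 3.5×10⁻⁶ mol L⁻¹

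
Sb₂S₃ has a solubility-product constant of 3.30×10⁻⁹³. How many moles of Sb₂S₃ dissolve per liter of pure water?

Sb₂S₃(s) ⇌ 2 Sb³⁺(aq) + 3 S²⁻(aq)
With molar solubility s: [Sb³⁺] = 2s, [S²⁻] = 3s.
Ksp = [Sb³⁺]^2[S²⁻]^3 = (2s)^2 · (3s)^3 = 108s^5
108s^5 = 3.30×10⁻⁹³  ⇒  s^5 = 3.06×10⁻⁹⁵
s = (3.06×10⁻⁹⁵)^(1/5) = 1.25×10⁻¹⁹ mol/L

1.25×10⁻¹⁹ M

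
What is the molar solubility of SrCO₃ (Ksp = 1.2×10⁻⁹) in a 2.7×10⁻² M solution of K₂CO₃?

4.4×10⁻⁸ M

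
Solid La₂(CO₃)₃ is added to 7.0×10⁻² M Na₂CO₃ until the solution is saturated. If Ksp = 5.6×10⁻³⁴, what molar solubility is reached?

La₂(CO₃)₃(s) ⇌ 2 La³⁺(aq) + 3 CO₃²⁻(aq)
CO₃²⁻ is already present at 7.0×10⁻² M. If s mol/L of La₂(CO₃)₃ dissolves, [La³⁺] = 2s while [CO₃²⁻] ≈ 7.0×10⁻² M.
Ksp = [La³⁺]^2[CO₃²⁻]^3 = (2s)^2(7.0×10⁻²)^3
(2s)^2 = 5.6×10⁻³⁴ / (7.0×10⁻²)^3 = 1.6×10⁻³⁰
s = 6.4×10⁻¹⁶ M

6.4×10⁻¹⁶ M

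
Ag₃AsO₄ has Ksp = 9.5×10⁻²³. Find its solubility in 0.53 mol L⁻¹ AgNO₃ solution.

6.4×10⁻²² M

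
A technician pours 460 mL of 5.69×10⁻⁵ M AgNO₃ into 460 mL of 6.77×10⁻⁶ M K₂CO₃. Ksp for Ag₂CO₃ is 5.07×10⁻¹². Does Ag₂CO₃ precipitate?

After mixing, V = 460 mL + 460 mL = 920 mL.
[Ag⁺] = (5.69×10⁻⁵)(460)/920 = 2.85×10⁻⁵ M
[CO₃²⁻] = (6.77×10⁻⁶)(460)/920 = 3.39×10⁻⁶ M
Q = [Ag⁺]^2[CO₃²⁻] = 2.74×10⁻¹⁵
Q = 2.74×10⁻¹⁵ < Ksp = 5.07×10⁻¹², so the solution is unsaturated and no precipitate forms.

No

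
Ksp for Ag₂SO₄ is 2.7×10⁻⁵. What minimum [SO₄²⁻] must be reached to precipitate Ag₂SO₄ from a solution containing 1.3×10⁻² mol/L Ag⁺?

0.16 M

A salt starts to precipitate once the ion product Q reaches its Ksp.
Ag₂SO₄(s) ⇌ 2 Ag⁺(aq) + SO₄²⁻(aq)
Ksp = [Ag⁺]^2[SO₄²⁻] = [SO₄²⁻](1.3×10⁻²)^2
[SO₄²⁻] = 2.7×10⁻⁵ / (1.3×10⁻²)^2 = 0.16
[SO₄²⁻] = 0.16 mol/L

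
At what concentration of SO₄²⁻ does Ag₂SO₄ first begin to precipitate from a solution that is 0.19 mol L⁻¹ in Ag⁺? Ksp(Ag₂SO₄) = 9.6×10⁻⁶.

A salt starts to precipitate once the ion product Q reaches its Ksp.
Ag₂SO₄(s) ⇌ 2 Ag⁺(aq) + SO₄²⁻(aq)
Ksp = [Ag⁺]^2[SO₄²⁻] = [SO₄²⁻](0.19)^2
[SO₄²⁻] = 9.6×10⁻⁶ / (0.19)^2 = 2.7×10⁻⁴
[SO₄²⁻] = 2.7×10⁻⁴ mol L⁻¹

2.7×10⁻⁴ M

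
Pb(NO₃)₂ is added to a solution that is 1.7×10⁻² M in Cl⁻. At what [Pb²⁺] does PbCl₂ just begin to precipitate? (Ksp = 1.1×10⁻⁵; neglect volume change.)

Precipitation of each salt begins when its ion product equals Ksp.
PbCl₂(s) ⇌ Pb²⁺(aq) + 2 Cl⁻(aq)
Ksp = [Pb²⁺][Cl⁻]^2 = [Pb²⁺](1.7×10⁻²)^2
[Pb²⁺] = 1.1×10⁻⁵ / (1.7×10⁻²)^2 = 3.8×10⁻²
[Pb²⁺] = 3.8×10⁻² M

3.8×10⁻² M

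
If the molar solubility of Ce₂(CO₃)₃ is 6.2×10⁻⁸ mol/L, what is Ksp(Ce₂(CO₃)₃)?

Ce₂(CO₃)₃(s) ⇌ 2 Ce³⁺(aq) + 3 CO₃²⁻(aq)
Let s be the molar solubility. Then [Ce³⁺] = 2s and [CO₃²⁻] = 3s.
Ksp = [Ce³⁺]^2[CO₃²⁻]^3 = (2s)^2 · (3s)^3 = 108s^5
Ksp = 108 × (6.2×10⁻⁸)^5 = 9.9×10⁻³⁵

Ksp = 9.9×10⁻³⁵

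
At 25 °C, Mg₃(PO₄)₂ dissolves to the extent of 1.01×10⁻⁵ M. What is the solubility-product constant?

Ksp = 1.14×10⁻²³

Mg₃(PO₄)₂(s) ⇌ 3 Mg²⁺(aq) + 2 PO₄³⁻(aq)
Let s be the molar solubility. Then [Mg²⁺] = 3s and [PO₄³⁻] = 2s.
Ksp = [Mg²⁺]^3[PO₄³⁻]^2 = (3s)^3 · (2s)^2 = 108s^5
Ksp = 108 × (1.01×10⁻⁵)^5 = 1.14×10⁻²³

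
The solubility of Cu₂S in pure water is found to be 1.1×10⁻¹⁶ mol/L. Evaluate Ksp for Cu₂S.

Ksp = 5.3×10⁻⁴⁸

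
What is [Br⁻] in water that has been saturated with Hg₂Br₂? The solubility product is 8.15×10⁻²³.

5.46×10⁻⁸ M

Hg₂Br₂(s) ⇌ Hg₂²⁺(aq) + 2 Br⁻(aq)
If s mol/L of Hg₂Br₂ dissolves, [Hg₂²⁺] = s and [Br⁻] = 2s.
Ksp = [Hg₂²⁺][Br⁻]^2 = s · (2s)^2 = 4s^3 = 8.15×10⁻²³
s = 2.73×10⁻⁸ mol L⁻¹
[Br⁻] = 2s = 5.46×10⁻⁸ mol L⁻¹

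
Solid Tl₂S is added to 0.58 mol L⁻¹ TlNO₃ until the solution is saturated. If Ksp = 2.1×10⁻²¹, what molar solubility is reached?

Tl₂S(s) ⇌ 2 Tl⁺(aq) + S²⁻(aq)
With Tl⁺ already at 0.58 mol L⁻¹ and s small, take [Tl⁺] ≈ 0.58 mol L⁻¹ and [S²⁻] = s.
Ksp = [Tl⁺]^2[S²⁻] = (0.58)^2s
s = 2.1×10⁻²¹ / (0.58)^2 = 6.2×10⁻²¹
s = 6.2×10⁻²¹ mol L⁻¹

6.2×10⁻²¹ M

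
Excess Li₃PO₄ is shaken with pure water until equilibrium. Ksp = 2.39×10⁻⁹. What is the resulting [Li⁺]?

Li₃PO₄(s) ⇌ 3 Li⁺(aq) + PO₄³⁻(aq)
If s mol/L of Li₃PO₄ dissolves, [Li⁺] = 3s and [PO₄³⁻] = s.
Ksp = [Li⁺]^3[PO₄³⁻] = (3s)^3 · s = 27s^4 = 2.39×10⁻⁹
s = 3.07×10⁻³ M
[Li⁺] = 3s = 9.20×10⁻³ M

9.20×10⁻³ M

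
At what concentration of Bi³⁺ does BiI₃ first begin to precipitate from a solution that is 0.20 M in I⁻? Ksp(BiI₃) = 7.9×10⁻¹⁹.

Each salt precipitates once Q = Ksp for that salt.
BiI₃(s) ⇌ Bi³⁺(aq) + 3 I⁻(aq)
Ksp = [Bi³⁺][I⁻]^3 = [Bi³⁺](0.20)^3
[Bi³⁺] = 7.9×10⁻¹⁹ / (0.20)^3 = 9.9×10⁻¹⁷
[Bi³⁺] = 9.9×10⁻¹⁷ M

9.9×10⁻¹⁷ M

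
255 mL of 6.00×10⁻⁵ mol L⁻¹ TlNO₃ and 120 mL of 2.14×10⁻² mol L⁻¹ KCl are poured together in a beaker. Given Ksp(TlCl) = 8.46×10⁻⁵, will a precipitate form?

No

After mixing, V = 255 mL + 120 mL = 375 mL.
[Tl⁺] = (6.00×10⁻⁵)(255)/375 = 4.08×10⁻⁵ mol L⁻¹
[Cl⁻] = (2.14×10⁻²)(120)/375 = 6.85×10⁻³ mol L⁻¹
Q = [Tl⁺][Cl⁻] = 2.79×10⁻⁷
Since Q (2.79×10⁻⁷) is less than Ksp (8.46×10⁻⁵), no TlCl precipitates.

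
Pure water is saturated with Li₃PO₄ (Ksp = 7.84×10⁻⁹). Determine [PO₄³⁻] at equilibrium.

4.13×10⁻³ M

Li₃PO₄(s) ⇌ 3 Li⁺(aq) + PO₄³⁻(aq)
For each mole of Li₃PO₄ that dissolves per liter, [Li⁺] = 3s and [PO₄³⁻] = s; let s denote this solubility.
Ksp = [Li⁺]^3[PO₄³⁻] = (3s)^3 · s = 27s^4 = 7.84×10⁻⁹
s = 4.13×10⁻³ mol/L
[PO₄³⁻] = s = 4.13×10⁻³ mol/L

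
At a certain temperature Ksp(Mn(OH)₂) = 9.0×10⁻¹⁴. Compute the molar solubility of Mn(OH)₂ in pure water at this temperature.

2.8×10⁻⁵ M

Mn(OH)₂(s) ⇌ Mn²⁺(aq) + 2 OH⁻(aq)
If s mol/L of Mn(OH)₂ dissolves, [Mn²⁺] = s and [OH⁻] = 2s.
Ksp = [Mn²⁺][OH⁻]^2 = s · (2s)^2 = 4s^3
4s^3 = 9.0×10⁻¹⁴  ⇒  s^3 = 2.3×10⁻¹⁴
s = 2.8×10⁻⁵ mol L⁻¹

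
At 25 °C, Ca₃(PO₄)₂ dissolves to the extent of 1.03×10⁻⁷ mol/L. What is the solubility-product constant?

Ca₃(PO₄)₂(s) ⇌ 3 Ca²⁺(aq) + 2 PO₄³⁻(aq)
For each mole of Ca₃(PO₄)₂ that dissolves per liter, [Ca²⁺] = 3s and [PO₄³⁻] = 2s; let s denote this solubility.
Ksp = [Ca²⁺]^3[PO₄³⁻]^2 = (3s)^3 · (2s)^2 = 108s^5
Ksp = 108 × (1.03×10⁻⁷)^5 = 1.25×10⁻³³

Ksp = 1.25×10⁻³³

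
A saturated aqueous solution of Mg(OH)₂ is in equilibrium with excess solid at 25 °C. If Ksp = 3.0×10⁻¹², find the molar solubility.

9.1×10⁻⁵ M

Mg(OH)₂(s) ⇌ Mg²⁺(aq) + 2 OH⁻(aq)
Let s be the molar solubility. Then [Mg²⁺] = s and [OH⁻] = 2s.
Ksp = [Mg²⁺][OH⁻]^2 = s · (2s)^2 = 4s^3
4s^3 = 3.0×10⁻¹²  ⇒  s^3 = 7.5×10⁻¹³
Taking the 3rd root, s = 9.1×10⁻⁵ mol/L.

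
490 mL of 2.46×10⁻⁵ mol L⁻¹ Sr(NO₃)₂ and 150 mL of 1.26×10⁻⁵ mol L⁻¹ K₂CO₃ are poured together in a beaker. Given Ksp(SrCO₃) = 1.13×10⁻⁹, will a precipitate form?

No

The combined volume is 640 mL.
[Sr²⁺] = (2.46×10⁻⁵)(490)/640 = 1.88×10⁻⁵ mol L⁻¹
[CO₃²⁻] = (1.26×10⁻⁵)(150)/640 = 2.95×10⁻⁶ mol L⁻¹
Q = [Sr²⁺][CO₃²⁻] = 5.56×10⁻¹¹
Q < Ksp (5.56×10⁻¹¹ vs 1.13×10⁻⁹); the solution remains unsaturated and no precipitate forms.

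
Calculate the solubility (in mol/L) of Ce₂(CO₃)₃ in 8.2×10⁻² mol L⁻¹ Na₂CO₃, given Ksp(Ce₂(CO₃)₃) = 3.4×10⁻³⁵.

1.2×10⁻¹⁶ M

Ce₂(CO₃)₃(s) ⇌ 2 Ce³⁺(aq) + 3 CO₃²⁻(aq)
Let s be the solubility of Ce₂(CO₃)₃ here. The common ion gives [CO₃²⁻] ≈ 8.2×10⁻² mol L⁻¹, and [Ce³⁺] = 2s.
Ksp = [Ce³⁺]^2[CO₃²⁻]^3 = (2s)^2(8.2×10⁻²)^3
(2s)^2 = 3.4×10⁻³⁵ / (8.2×10⁻²)^3 = 6.2×10⁻³²
s = 1.2×10⁻¹⁶ mol L⁻¹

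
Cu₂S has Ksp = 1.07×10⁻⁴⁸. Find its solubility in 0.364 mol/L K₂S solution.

Cu₂S(s) ⇌ 2 Cu⁺(aq) + S²⁻(aq)
Let s be the solubility of Cu₂S here. The common ion gives [S²⁻] ≈ 0.364 mol/L, and [Cu⁺] = 2s.
Ksp = [Cu⁺]^2[S²⁻] = (2s)^2(0.364)
(2s)^2 = 1.07×10⁻⁴⁸ / (0.364) = 2.94×10⁻⁴⁸
s = 8.57×10⁻²⁵ mol/L

8.57×10⁻²⁵ M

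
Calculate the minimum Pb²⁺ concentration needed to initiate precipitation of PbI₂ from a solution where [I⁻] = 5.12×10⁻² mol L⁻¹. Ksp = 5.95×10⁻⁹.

Each salt precipitates once Q = Ksp for that salt.
PbI₂(s) ⇌ Pb²⁺(aq) + 2 I⁻(aq)
Ksp = [Pb²⁺][I⁻]^2 = [Pb²⁺](5.12×10⁻²)^2
[Pb²⁺] = 5.95×10⁻⁹ / (5.12×10⁻²)^2 = 2.27×10⁻⁶
[Pb²⁺] = 2.27×10⁻⁶ mol L⁻¹

2.27×10⁻⁶ M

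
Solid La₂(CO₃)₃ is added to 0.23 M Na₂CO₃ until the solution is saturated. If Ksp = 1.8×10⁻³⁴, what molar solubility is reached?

6.1×10⁻¹⁷ M

La₂(CO₃)₃(s) ⇌ 2 La³⁺(aq) + 3 CO₃²⁻(aq)
With CO₃²⁻ already at 0.23 M and s small, take [CO₃²⁻] ≈ 0.23 M and [La³⁺] = 2s.
Ksp = [La³⁺]^2[CO₃²⁻]^3 = (2s)^2(0.23)^3
(2s)^2 = 1.8×10⁻³⁴ / (0.23)^3 = 1.5×10⁻³²
s = 6.1×10⁻¹⁷ M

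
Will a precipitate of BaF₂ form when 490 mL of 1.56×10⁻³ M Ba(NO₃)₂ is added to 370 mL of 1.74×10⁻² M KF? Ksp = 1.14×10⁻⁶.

No

After mixing, V = 490 mL + 370 mL = 860 mL.
[Ba²⁺] = (1.56×10⁻³)(490)/860 = 8.89×10⁻⁴ M
[F⁻] = (1.74×10⁻²)(370)/860 = 7.49×10⁻³ M
Q = [Ba²⁺][F⁻]^2 = 4.98×10⁻⁸
Q < Ksp (4.98×10⁻⁸ vs 1.14×10⁻⁶); the solution remains unsaturated and no precipitate forms.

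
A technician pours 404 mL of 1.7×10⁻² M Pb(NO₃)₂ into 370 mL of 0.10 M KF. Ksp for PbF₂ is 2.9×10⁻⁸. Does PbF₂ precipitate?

Total volume after mixing = 404 + 370 = 774 mL.
[Pb²⁺] = (1.7×10⁻²)(404)/774 = 8.9×10⁻³ M
[F⁻] = (0.10)(370)/774 = 4.8×10⁻² M
Q = [Pb²⁺][F⁻]^2 = 2.0×10⁻⁵
Q = 2.0×10⁻⁵ > Ksp = 2.9×10⁻⁸, so the solution is supersaturated and PbF₂ precipitates.

Yes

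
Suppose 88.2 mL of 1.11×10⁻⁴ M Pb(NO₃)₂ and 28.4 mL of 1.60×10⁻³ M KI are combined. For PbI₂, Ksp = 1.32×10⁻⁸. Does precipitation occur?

No

Total volume after mixing = 88.2 + 28.4 = 116.6 mL.
[Pb²⁺] = (1.11×10⁻⁴)(88.2)/116.6 = 8.40×10⁻⁵ M
[I⁻] = (1.60×10⁻³)(28.4)/116.6 = 3.90×10⁻⁴ M
Q = [Pb²⁺][I⁻]^2 = 1.28×10⁻¹¹
Q = 1.28×10⁻¹¹ < Ksp = 1.32×10⁻⁸, so the solution is unsaturated and no precipitate forms.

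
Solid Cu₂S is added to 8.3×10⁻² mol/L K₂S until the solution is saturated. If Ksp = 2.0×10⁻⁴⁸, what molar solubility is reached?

Cu₂S(s) ⇌ 2 Cu⁺(aq) + S²⁻(aq)
With S²⁻ already at 8.3×10⁻² mol/L and s small, take [S²⁻] ≈ 8.3×10⁻² mol/L and [Cu⁺] = 2s.
Ksp = [Cu⁺]^2[S²⁻] = (2s)^2(8.3×10⁻²)
(2s)^2 = 2.0×10⁻⁴⁸ / (8.3×10⁻²) = 2.4×10⁻⁴⁷
s = 2.5×10⁻²⁴ mol/L

2.5×10⁻²⁴ M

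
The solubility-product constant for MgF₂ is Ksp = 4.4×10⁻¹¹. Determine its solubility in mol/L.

MgF₂(s) ⇌ Mg²⁺(aq) + 2 F⁻(aq)
If s mol/L of MgF₂ dissolves, [Mg²⁺] = s and [F⁻] = 2s.
Ksp = [Mg²⁺][F⁻]^2 = s · (2s)^2 = 4s^3
4s^3 = 4.4×10⁻¹¹  ⇒  s^3 = 1.1×10⁻¹¹
s = (1.1×10⁻¹¹)^(1/3) = 2.2×10⁻⁴ M

2.2×10⁻⁴ M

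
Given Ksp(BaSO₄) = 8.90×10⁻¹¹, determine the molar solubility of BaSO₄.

9.43×10⁻⁶ M

BaSO₄(s) ⇌ Ba²⁺(aq) + SO₄²⁻(aq)
Call the molar solubility s, so that [Ba²⁺] = s and [SO₄²⁻] = s.
Ksp = [Ba²⁺][SO₄²⁻] = s · s = s^2
s^2 = 8.90×10⁻¹¹
s = (8.90×10⁻¹¹)^(1/2) = 9.43×10⁻⁶ mol/L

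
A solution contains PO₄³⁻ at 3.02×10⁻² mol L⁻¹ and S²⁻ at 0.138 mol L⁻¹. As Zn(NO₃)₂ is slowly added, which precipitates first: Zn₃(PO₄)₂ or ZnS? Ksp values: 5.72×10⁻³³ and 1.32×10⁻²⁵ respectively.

Precipitation of each salt begins when its ion product equals Ksp.
For Zn₃(PO₄)₂: [Zn²⁺] = (Ksp/[PO₄³⁻]^2)^(1/3) = 1.84×10⁻¹⁰ mol L⁻¹
For ZnS: [Zn²⁺] = (Ksp/[S²⁻]) = 9.57×10⁻²⁵ mol L⁻¹
ZnS requires the lower [Zn²⁺], so it precipitates first.

ZnS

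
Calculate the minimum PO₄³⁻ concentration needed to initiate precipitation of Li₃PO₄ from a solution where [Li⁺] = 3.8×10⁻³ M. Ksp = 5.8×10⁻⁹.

Precipitation of each salt begins when its ion product equals Ksp.
Li₃PO₄(s) ⇌ 3 Li⁺(aq) + PO₄³⁻(aq)
Ksp = [Li⁺]^3[PO₄³⁻] = [PO₄³⁻](3.8×10⁻³)^3
[PO₄³⁻] = 5.8×10⁻⁹ / (3.8×10⁻³)^3 = 0.11
[PO₄³⁻] = 0.11 M

0.11 M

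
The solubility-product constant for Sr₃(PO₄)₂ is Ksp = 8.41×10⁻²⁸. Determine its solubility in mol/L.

1.51×10⁻⁶ M

Sr₃(PO₄)₂(s) ⇌ 3 Sr²⁺(aq) + 2 PO₄³⁻(aq)
If s mol/L of Sr₃(PO₄)₂ dissolves, [Sr²⁺] = 3s and [PO₄³⁻] = 2s.
Ksp = [Sr²⁺]^3[PO₄³⁻]^2 = (3s)^3 · (2s)^2 = 108s^5
108s^5 = 8.41×10⁻²⁸  ⇒  s^5 = 7.79×10⁻³⁰
s = 1.51×10⁻⁶ mol/L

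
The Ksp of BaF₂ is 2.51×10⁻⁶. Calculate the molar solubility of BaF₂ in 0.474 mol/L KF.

1.12×10⁻⁵ M

BaF₂(s) ⇌ Ba²⁺(aq) + 2 F⁻(aq)
The solution already contains F⁻ at 0.474 mol/L. Let s be the molar solubility of BaF₂.
[F⁻] ≈ 0.474 mol/L (common ion dominates); [Ba²⁺] = s.
Ksp = [Ba²⁺][F⁻]^2 = s(0.474)^2
s = 2.51×10⁻⁶ / (0.474)^2 = 1.12×10⁻⁵
s = 1.12×10⁻⁵ mol/L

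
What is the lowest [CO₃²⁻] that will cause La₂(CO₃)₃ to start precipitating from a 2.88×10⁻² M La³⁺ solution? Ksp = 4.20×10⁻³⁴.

Each salt precipitates once Q = Ksp for that salt.
La₂(CO₃)₃(s) ⇌ 2 La³⁺(aq) + 3 CO₃²⁻(aq)
Ksp = [La³⁺]^2[CO₃²⁻]^3 = [CO₃²⁻]^3(2.88×10⁻²)^2
[CO₃²⁻]^3 = 4.20×10⁻³⁴ / (2.88×10⁻²)^2 = 5.06×10⁻³¹
[CO₃²⁻] = 7.97×10⁻¹¹ M

7.97×10⁻¹¹ M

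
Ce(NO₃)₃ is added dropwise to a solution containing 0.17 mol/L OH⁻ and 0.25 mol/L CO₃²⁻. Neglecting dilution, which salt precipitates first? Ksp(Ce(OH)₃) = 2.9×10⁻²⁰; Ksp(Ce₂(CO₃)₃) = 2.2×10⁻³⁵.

Ce(OH)₃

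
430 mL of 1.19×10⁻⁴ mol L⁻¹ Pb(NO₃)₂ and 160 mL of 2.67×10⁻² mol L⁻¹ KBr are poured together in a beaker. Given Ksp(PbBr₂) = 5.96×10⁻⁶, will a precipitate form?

The combined volume is 590 mL.
[Pb²⁺] = (1.19×10⁻⁴)(430)/590 = 8.67×10⁻⁵ mol L⁻¹
[Br⁻] = (2.67×10⁻²)(160)/590 = 7.24×10⁻³ mol L⁻¹
Q = [Pb²⁺][Br⁻]^2 = 4.55×10⁻⁹
Q < Ksp (4.55×10⁻⁹ vs 5.96×10⁻⁶); the solution remains unsaturated and no precipitate forms.

No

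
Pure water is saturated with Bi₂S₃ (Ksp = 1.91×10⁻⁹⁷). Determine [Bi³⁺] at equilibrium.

3.55×10⁻²⁰ M

Bi₂S₃(s) ⇌ 2 Bi³⁺(aq) + 3 S²⁻(aq)
For each mole of Bi₂S₃ that dissolves per liter, [Bi³⁺] = 2s and [S²⁻] = 3s; let s denote this solubility.
Ksp = [Bi³⁺]^2[S²⁻]^3 = (2s)^2 · (3s)^3 = 108s^5 = 1.91×10⁻⁹⁷
s = 1.78×10⁻²⁰ mol L⁻¹
[Bi³⁺] = 2s = 3.55×10⁻²⁰ mol L⁻¹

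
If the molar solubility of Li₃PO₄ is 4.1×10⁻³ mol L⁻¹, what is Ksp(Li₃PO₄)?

Li₃PO₄(s) ⇌ 3 Li⁺(aq) + PO₄³⁻(aq)
Let s be the molar solubility. Then [Li⁺] = 3s and [PO₄³⁻] = s.
Ksp = [Li⁺]^3[PO₄³⁻] = (3s)^3 · s = 27s^4
Ksp = 27 × (4.1×10⁻³)^4 = 7.6×10⁻⁹

Ksp = 7.6×10⁻⁹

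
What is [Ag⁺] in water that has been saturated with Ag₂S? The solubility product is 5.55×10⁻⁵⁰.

Ag₂S(s) ⇌ 2 Ag⁺(aq) + S²⁻(aq)
Let s be the molar solubility. Then [Ag⁺] = 2s and [S²⁻] = s.
Ksp = [Ag⁺]^2[S²⁻] = (2s)^2 · s = 4s^3 = 5.55×10⁻⁵⁰
s = 2.40×10⁻¹⁷ M
[Ag⁺] = 2s = 4.81×10⁻¹⁷ M

4.81×10⁻¹⁷ M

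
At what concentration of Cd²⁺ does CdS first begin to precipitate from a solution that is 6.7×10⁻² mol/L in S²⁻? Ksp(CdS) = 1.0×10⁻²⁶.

The threshold for precipitation is Q = Ksp.
CdS(s) ⇌ Cd²⁺(aq) + S²⁻(aq)
Ksp = [Cd²⁺][S²⁻] = [Cd²⁺](6.7×10⁻²)
[Cd²⁺] = 1.0×10⁻²⁶ / (6.7×10⁻²) = 1.5×10⁻²⁵
[Cd²⁺] = 1.5×10⁻²⁵ mol/L

1.5×10⁻²⁵ M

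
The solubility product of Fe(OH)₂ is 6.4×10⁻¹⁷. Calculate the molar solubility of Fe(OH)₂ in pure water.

2.5×10⁻⁶ M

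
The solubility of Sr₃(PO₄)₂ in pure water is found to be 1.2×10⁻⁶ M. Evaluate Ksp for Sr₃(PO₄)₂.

Sr₃(PO₄)₂(s) ⇌ 3 Sr²⁺(aq) + 2 PO₄³⁻(aq)
Let s be the molar solubility. Then [Sr²⁺] = 3s and [PO₄³⁻] = 2s.
Ksp = [Sr²⁺]^3[PO₄³⁻]^2 = (3s)^3 · (2s)^2 = 108s^5
Ksp = 108 × (1.2×10⁻⁶)^5 = 2.7×10⁻²⁸

Ksp = 2.7×10⁻²⁸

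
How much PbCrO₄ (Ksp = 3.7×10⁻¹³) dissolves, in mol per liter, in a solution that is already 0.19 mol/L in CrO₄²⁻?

PbCrO₄(s) ⇌ Pb²⁺(aq) + CrO₄²⁻(aq)
Let s be the solubility of PbCrO₄ here. The common ion gives [CrO₄²⁻] ≈ 0.19 mol/L, and [Pb²⁺] = s.
Ksp = [Pb²⁺][CrO₄²⁻] = s(0.19)
s = 3.7×10⁻¹³ / (0.19) = 1.9×10⁻¹²
s = 1.9×10⁻¹² mol/L

1.9×10⁻¹² M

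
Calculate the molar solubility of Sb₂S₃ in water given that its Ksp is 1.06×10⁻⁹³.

Sb₂S₃(s) ⇌ 2 Sb³⁺(aq) + 3 S²⁻(aq)
With molar solubility s: [Sb³⁺] = 2s, [S²⁻] = 3s.
Ksp = [Sb³⁺]^2[S²⁻]^3 = (2s)^2 · (3s)^3 = 108s^5
108s^5 = 1.06×10⁻⁹³  ⇒  s^5 = 9.81×10⁻⁹⁶
Taking the 5th root, s = 9.96×10⁻²⁰ M.

9.96×10⁻²⁰ M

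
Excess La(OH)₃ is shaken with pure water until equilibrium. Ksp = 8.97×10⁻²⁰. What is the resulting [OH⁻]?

2.28×10⁻⁵ M

La(OH)₃(s) ⇌ La³⁺(aq) + 3 OH⁻(aq)
If s mol/L of La(OH)₃ dissolves, [La³⁺] = s and [OH⁻] = 3s.
Ksp = [La³⁺][OH⁻]^3 = s · (3s)^3 = 27s^4 = 8.97×10⁻²⁰
s = 7.59×10⁻⁶ M
[OH⁻] = 3s = 2.28×10⁻⁵ M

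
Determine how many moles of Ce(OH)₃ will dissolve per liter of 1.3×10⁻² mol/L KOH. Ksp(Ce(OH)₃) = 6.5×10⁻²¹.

3.0×10⁻¹⁵ M

Ce(OH)₃(s) ⇌ Ce³⁺(aq) + 3 OH⁻(aq)
With OH⁻ already at 1.3×10⁻² mol/L and s small, take [OH⁻] ≈ 1.3×10⁻² mol/L and [Ce³⁺] = s.
Ksp = [Ce³⁺][OH⁻]^3 = s(1.3×10⁻²)^3
s = 6.5×10⁻²¹ / (1.3×10⁻²)^3 = 3.0×10⁻¹⁵
s = 3.0×10⁻¹⁵ mol/L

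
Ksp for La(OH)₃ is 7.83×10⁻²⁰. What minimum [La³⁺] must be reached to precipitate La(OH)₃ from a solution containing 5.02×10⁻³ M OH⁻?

6.19×10⁻¹³ M

Precipitation of each salt begins when its ion product equals Ksp.
La(OH)₃(s) ⇌ La³⁺(aq) + 3 OH⁻(aq)
Ksp = [La³⁺][OH⁻]^3 = [La³⁺](5.02×10⁻³)^3
[La³⁺] = 7.83×10⁻²⁰ / (5.02×10⁻³)^3 = 6.19×10⁻¹³
[La³⁺] = 6.19×10⁻¹³ M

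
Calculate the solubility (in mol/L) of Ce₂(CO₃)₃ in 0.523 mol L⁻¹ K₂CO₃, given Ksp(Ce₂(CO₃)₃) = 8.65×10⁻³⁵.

Ce₂(CO₃)₃(s) ⇌ 2 Ce³⁺(aq) + 3 CO₃²⁻(aq)
Let s be the solubility of Ce₂(CO₃)₃ here. The common ion gives [CO₃²⁻] ≈ 0.523 mol L⁻¹, and [Ce³⁺] = 2s.
Ksp = [Ce³⁺]^2[CO₃²⁻]^3 = (2s)^2(0.523)^3
(2s)^2 = 8.65×10⁻³⁵ / (0.523)^3 = 6.05×10⁻³⁴
s = 1.23×10⁻¹⁷ mol L⁻¹

1.23×10⁻¹⁷ M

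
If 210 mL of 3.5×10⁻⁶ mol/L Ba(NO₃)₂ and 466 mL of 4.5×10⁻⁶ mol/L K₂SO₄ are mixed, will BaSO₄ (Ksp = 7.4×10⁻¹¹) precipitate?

No

Total volume after mixing = 210 + 466 = 676 mL.
[Ba²⁺] = (3.5×10⁻⁶)(210)/676 = 1.1×10⁻⁶ mol/L
[SO₄²⁻] = (4.5×10⁻⁶)(466)/676 = 3.1×10⁻⁶ mol/L
Q = [Ba²⁺][SO₄²⁻] = 3.4×10⁻¹²
Q = 3.4×10⁻¹² < Ksp = 7.4×10⁻¹¹, so the solution is unsaturated and no precipitate forms.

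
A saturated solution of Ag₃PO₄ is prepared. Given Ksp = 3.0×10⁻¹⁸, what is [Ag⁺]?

Ag₃PO₄(s) ⇌ 3 Ag⁺(aq) + PO₄³⁻(aq)
With molar solubility s: [Ag⁺] = 3s, [PO₄³⁻] = s.
Ksp = [Ag⁺]^3[PO₄³⁻] = (3s)^3 · s = 27s^4 = 3.0×10⁻¹⁸
s = 1.8×10⁻⁵ mol/L
[Ag⁺] = 3s = 5.5×10⁻⁵ mol/L

5.5×10⁻⁵ M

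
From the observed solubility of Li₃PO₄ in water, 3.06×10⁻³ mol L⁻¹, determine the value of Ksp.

Ksp = 2.37×10⁻⁹

Li₃PO₄(s) ⇌ 3 Li⁺(aq) + PO₄³⁻(aq)
With molar solubility s: [Li⁺] = 3s, [PO₄³⁻] = s.
Ksp = [Li⁺]^3[PO₄³⁻] = (3s)^3 · s = 27s^4
Ksp = 27 × (3.06×10⁻³)^4 = 2.37×10⁻⁹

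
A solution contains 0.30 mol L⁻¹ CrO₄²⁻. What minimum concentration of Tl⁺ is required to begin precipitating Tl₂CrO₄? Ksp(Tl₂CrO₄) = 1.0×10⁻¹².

1.8×10⁻⁶ M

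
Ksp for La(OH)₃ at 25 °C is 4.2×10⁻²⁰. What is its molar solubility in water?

La(OH)₃(s) ⇌ La³⁺(aq) + 3 OH⁻(aq)
With molar solubility s: [La³⁺] = s, [OH⁻] = 3s.
Ksp = [La³⁺][OH⁻]^3 = s · (3s)^3 = 27s^4
27s^4 = 4.2×10⁻²⁰  ⇒  s^4 = 1.6×10⁻²¹
Taking the 4th root, s = 6.3×10⁻⁶ mol/L.

6.3×10⁻⁶ M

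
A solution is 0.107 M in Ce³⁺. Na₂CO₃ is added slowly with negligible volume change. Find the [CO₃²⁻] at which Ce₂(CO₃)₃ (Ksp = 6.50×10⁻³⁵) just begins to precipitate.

The threshold for precipitation is Q = Ksp.
Ce₂(CO₃)₃(s) ⇌ 2 Ce³⁺(aq) + 3 CO₃²⁻(aq)
Ksp = [Ce³⁺]^2[CO₃²⁻]^3 = [CO₃²⁻]^3(0.107)^2
[CO₃²⁻]^3 = 6.50×10⁻³⁵ / (0.107)^2 = 5.68×10⁻³³
[CO₃²⁻] = 1.78×10⁻¹¹ M

1.78×10⁻¹¹ M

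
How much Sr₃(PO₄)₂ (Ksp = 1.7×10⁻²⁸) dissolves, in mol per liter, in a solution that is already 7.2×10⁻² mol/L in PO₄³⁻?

1.1×10⁻⁹ M

Sr₃(PO₄)₂(s) ⇌ 3 Sr²⁺(aq) + 2 PO₄³⁻(aq)
The solution already contains PO₄³⁻ at 7.2×10⁻² mol/L. Let s be the molar solubility of Sr₃(PO₄)₂.
[PO₄³⁻] ≈ 7.2×10⁻² mol/L (common ion dominates); [Sr²⁺] = 3s.
Ksp = [Sr²⁺]^3[PO₄³⁻]^2 = (3s)^3(7.2×10⁻²)^2
(3s)^3 = 1.7×10⁻²⁸ / (7.2×10⁻²)^2 = 3.3×10⁻²⁶
s = 1.1×10⁻⁹ mol/L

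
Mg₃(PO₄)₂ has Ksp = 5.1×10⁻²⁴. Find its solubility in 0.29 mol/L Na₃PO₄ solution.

Mg₃(PO₄)₂(s) ⇌ 3 Mg²⁺(aq) + 2 PO₄³⁻(aq)
With PO₄³⁻ already at 0.29 mol/L and s small, take [PO₄³⁻] ≈ 0.29 mol/L and [Mg²⁺] = 3s.
Ksp = [Mg²⁺]^3[PO₄³⁻]^2 = (3s)^3(0.29)^2
(3s)^3 = 5.1×10⁻²⁴ / (0.29)^2 = 6.1×10⁻²³
s = 1.3×10⁻⁸ mol/L

1.3×10⁻⁸ M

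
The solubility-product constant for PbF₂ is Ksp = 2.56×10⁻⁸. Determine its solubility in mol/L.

1.86×10⁻³ M

PbF₂(s) ⇌ Pb²⁺(aq) + 2 F⁻(aq)
Call the molar solubility s, so that [Pb²⁺] = s and [F⁻] = 2s.
Ksp = [Pb²⁺][F⁻]^2 = s · (2s)^2 = 4s^3
4s^3 = 2.56×10⁻⁸  ⇒  s^3 = 6.40×10⁻⁹
s = (6.40×10⁻⁹)^(1/3) = 1.86×10⁻³ M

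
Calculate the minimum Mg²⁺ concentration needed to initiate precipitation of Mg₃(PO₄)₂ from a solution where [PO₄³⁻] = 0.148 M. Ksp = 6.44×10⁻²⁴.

Each salt precipitates once Q = Ksp for that salt.
Mg₃(PO₄)₂(s) ⇌ 3 Mg²⁺(aq) + 2 PO₄³⁻(aq)
Ksp = [Mg²⁺]^3[PO₄³⁻]^2 = [Mg²⁺]^3(0.148)^2
[Mg²⁺]^3 = 6.44×10⁻²⁴ / (0.148)^2 = 2.94×10⁻²²
[Mg²⁺] = 6.65×10⁻⁸ M

6.65×10⁻⁸ M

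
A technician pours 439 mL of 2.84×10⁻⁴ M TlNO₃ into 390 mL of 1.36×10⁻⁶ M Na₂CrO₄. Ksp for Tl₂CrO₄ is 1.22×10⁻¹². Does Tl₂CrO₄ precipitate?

Total volume after mixing = 439 + 390 = 829 mL.
[Tl⁺] = (2.84×10⁻⁴)(439)/829 = 1.50×10⁻⁴ M
[CrO₄²⁻] = (1.36×10⁻⁶)(390)/829 = 6.40×10⁻⁷ M
Q = [Tl⁺]^2[CrO₄²⁻] = 1.45×10⁻¹⁴
Since Q (1.45×10⁻¹⁴) is less than Ksp (1.22×10⁻¹²), no Tl₂CrO₄ precipitates.

No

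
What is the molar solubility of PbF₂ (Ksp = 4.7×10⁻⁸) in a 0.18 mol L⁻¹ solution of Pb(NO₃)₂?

PbF₂(s) ⇌ Pb²⁺(aq) + 2 F⁻(aq)
With Pb²⁺ already at 0.18 mol L⁻¹ and s small, take [Pb²⁺] ≈ 0.18 mol L⁻¹ and [F⁻] = 2s.
Ksp = [Pb²⁺][F⁻]^2 = (0.18)(2s)^2
(2s)^2 = 4.7×10⁻⁸ / (0.18) = 2.6×10⁻⁷
s = 2.6×10⁻⁴ mol L⁻¹

2.6×10⁻⁴ M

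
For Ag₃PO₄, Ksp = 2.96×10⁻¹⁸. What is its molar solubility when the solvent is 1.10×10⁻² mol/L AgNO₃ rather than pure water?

2.22×10⁻¹² M

Ag₃PO₄(s) ⇌ 3 Ag⁺(aq) + PO₄³⁻(aq)
With Ag⁺ already at 1.10×10⁻² mol/L and s small, take [Ag⁺] ≈ 1.10×10⁻² mol/L and [PO₄³⁻] = s.
Ksp = [Ag⁺]^3[PO₄³⁻] = (1.10×10⁻²)^3s
s = 2.96×10⁻¹⁸ / (1.10×10⁻²)^3 = 2.22×10⁻¹²
s = 2.22×10⁻¹² mol/L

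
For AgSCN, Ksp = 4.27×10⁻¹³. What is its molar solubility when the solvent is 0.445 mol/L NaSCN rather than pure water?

9.60×10⁻¹³ M

AgSCN(s) ⇌ Ag⁺(aq) + SCN⁻(aq)
The solution already contains SCN⁻ at 0.445 mol/L. Let s be the molar solubility of AgSCN.
[SCN⁻] ≈ 0.445 mol/L (common ion dominates); [Ag⁺] = s.
Ksp = [Ag⁺][SCN⁻] = s(0.445)
s = 4.27×10⁻¹³ / (0.445) = 9.60×10⁻¹³
s = 9.60×10⁻¹³ mol/L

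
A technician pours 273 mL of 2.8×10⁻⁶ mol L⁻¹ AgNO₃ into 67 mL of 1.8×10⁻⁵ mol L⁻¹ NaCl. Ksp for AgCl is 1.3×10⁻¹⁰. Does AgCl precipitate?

No

Total volume after mixing = 273 + 67 = 340 mL.
[Ag⁺] = (2.8×10⁻⁶)(273)/340 = 2.2×10⁻⁶ mol L⁻¹
[Cl⁻] = (1.8×10⁻⁵)(67)/340 = 3.5×10⁻⁶ mol L⁻¹
Q = [Ag⁺][Cl⁻] = 8.0×10⁻¹²
Q = 8.0×10⁻¹² < Ksp = 1.3×10⁻¹⁰, so the solution is unsaturated and no precipitate forms.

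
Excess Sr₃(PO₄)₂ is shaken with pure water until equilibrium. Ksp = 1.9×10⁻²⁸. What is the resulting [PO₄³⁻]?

2.2×10⁻⁶ M

Sr₃(PO₄)₂(s) ⇌ 3 Sr²⁺(aq) + 2 PO₄³⁻(aq)
For each mole of Sr₃(PO₄)₂ that dissolves per liter, [Sr²⁺] = 3s and [PO₄³⁻] = 2s; let s denote this solubility.
Ksp = [Sr²⁺]^3[PO₄³⁻]^2 = (3s)^3 · (2s)^2 = 108s^5 = 1.9×10⁻²⁸
s = 1.1×10⁻⁶ mol L⁻¹
[PO₄³⁻] = 2s = 2.2×10⁻⁶ mol L⁻¹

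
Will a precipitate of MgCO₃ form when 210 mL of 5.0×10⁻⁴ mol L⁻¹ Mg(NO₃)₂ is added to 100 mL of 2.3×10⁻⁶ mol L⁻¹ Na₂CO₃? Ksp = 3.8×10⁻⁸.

The combined volume is 310 mL.
[Mg²⁺] = (5.0×10⁻⁴)(210)/310 = 3.4×10⁻⁴ mol L⁻¹
[CO₃²⁻] = (2.3×10⁻⁶)(100)/310 = 7.4×10⁻⁷ mol L⁻¹
Q = [Mg²⁺][CO₃²⁻] = 2.5×10⁻¹⁰
Q < Ksp (2.5×10⁻¹⁰ vs 3.8×10⁻⁸); the solution remains unsaturated and no precipitate forms.

No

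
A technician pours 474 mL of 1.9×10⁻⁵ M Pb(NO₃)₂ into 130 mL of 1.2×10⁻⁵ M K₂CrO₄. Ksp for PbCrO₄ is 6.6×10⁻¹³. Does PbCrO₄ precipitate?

The combined volume is 604 mL.
[Pb²⁺] = (1.9×10⁻⁵)(474)/604 = 1.5×10⁻⁵ M
[CrO₄²⁻] = (1.2×10⁻⁵)(130)/604 = 2.6×10⁻⁶ M
Q = [Pb²⁺][CrO₄²⁻] = 3.9×10⁻¹¹
Because Q > Ksp (3.9×10⁻¹¹ vs 6.6×10⁻¹³), a precipitate of PbCrO₄ forms.

Yes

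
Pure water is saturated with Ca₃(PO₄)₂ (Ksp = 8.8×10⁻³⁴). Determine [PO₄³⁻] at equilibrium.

1.9×10⁻⁷ M

Ca₃(PO₄)₂(s) ⇌ 3 Ca²⁺(aq) + 2 PO₄³⁻(aq)
With molar solubility s: [Ca²⁺] = 3s, [PO₄³⁻] = 2s.
Ksp = [Ca²⁺]^3[PO₄³⁻]^2 = (3s)^3 · (2s)^2 = 108s^5 = 8.8×10⁻³⁴
s = 9.6×10⁻⁸ mol/L
[PO₄³⁻] = 2s = 1.9×10⁻⁷ mol/L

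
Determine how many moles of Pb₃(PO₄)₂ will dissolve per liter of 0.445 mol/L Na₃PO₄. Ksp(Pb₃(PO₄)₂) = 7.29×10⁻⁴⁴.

2.39×10⁻¹⁵ M

Pb₃(PO₄)₂(s) ⇌ 3 Pb²⁺(aq) + 2 PO₄³⁻(aq)
With PO₄³⁻ already at 0.445 mol/L and s small, take [PO₄³⁻] ≈ 0.445 mol/L and [Pb²⁺] = 3s.
Ksp = [Pb²⁺]^3[PO₄³⁻]^2 = (3s)^3(0.445)^2
(3s)^3 = 7.29×10⁻⁴⁴ / (0.445)^2 = 3.68×10⁻⁴³
s = 2.39×10⁻¹⁵ mol/L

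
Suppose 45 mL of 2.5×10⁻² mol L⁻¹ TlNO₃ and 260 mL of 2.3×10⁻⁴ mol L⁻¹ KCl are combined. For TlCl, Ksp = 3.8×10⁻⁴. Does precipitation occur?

Total volume after mixing = 45 + 260 = 305 mL.
[Tl⁺] = (2.5×10⁻²)(45)/305 = 3.7×10⁻³ mol L⁻¹
[Cl⁻] = (2.3×10⁻⁴)(260)/305 = 2.0×10⁻⁴ mol L⁻¹
Q = [Tl⁺][Cl⁻] = 7.2×10⁻⁷
Since Q (7.2×10⁻⁷) is less than Ksp (3.8×10⁻⁴), no TlCl precipitates.

No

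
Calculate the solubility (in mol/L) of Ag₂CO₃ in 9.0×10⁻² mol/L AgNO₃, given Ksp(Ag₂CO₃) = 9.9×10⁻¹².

1.2×10⁻⁹ M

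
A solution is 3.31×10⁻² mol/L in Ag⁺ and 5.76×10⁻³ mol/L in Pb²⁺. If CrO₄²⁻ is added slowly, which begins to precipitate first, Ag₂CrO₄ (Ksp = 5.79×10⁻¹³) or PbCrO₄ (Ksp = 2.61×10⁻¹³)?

PbCrO₄

Precipitation of each salt begins when its ion product equals Ksp.
For Ag₂CrO₄: [CrO₄²⁻] = (Ksp/[Ag⁺]^2) = 5.28×10⁻¹⁰ mol/L
For PbCrO₄: [CrO₄²⁻] = (Ksp/[Pb²⁺]) = 4.53×10⁻¹¹ mol/L
PbCrO₄ requires the lower [CrO₄²⁻], so it precipitates first.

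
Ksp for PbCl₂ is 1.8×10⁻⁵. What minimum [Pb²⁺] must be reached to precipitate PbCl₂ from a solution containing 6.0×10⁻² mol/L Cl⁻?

5.0×10⁻³ M

The threshold for precipitation is Q = Ksp.
PbCl₂(s) ⇌ Pb²⁺(aq) + 2 Cl⁻(aq)
Ksp = [Pb²⁺][Cl⁻]^2 = [Pb²⁺](6.0×10⁻²)^2
[Pb²⁺] = 1.8×10⁻⁵ / (6.0×10⁻²)^2 = 5.0×10⁻³
[Pb²⁺] = 5.0×10⁻³ mol/L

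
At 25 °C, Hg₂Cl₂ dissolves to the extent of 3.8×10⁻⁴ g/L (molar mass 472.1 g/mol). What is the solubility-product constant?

Ksp = 2.1×10⁻¹⁸

Molar solubility s = (3.8×10⁻⁴ g/L) / (472.1 g/mol) = 8.049×10⁻⁷ mol/L
Hg₂Cl₂(s) ⇌ Hg₂²⁺(aq) + 2 Cl⁻(aq)
If s mol/L of Hg₂Cl₂ dissolves, [Hg₂²⁺] = s and [Cl⁻] = 2s.
Ksp = [Hg₂²⁺][Cl⁻]^2 = s · (2s)^2 = 4s^3
Ksp = 4 × (8.049×10⁻⁷)^3 = 2.1×10⁻¹⁸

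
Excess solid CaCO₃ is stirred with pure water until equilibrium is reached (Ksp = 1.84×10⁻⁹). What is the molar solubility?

4.29×10⁻⁵ M

CaCO₃(s) ⇌ Ca²⁺(aq) + CO₃²⁻(aq)
With molar solubility s: [Ca²⁺] = s, [CO₃²⁻] = s.
Ksp = [Ca²⁺][CO₃²⁻] = s · s = s^2
s^2 = 1.84×10⁻⁹
Taking the 2nd root, s = 4.29×10⁻⁵ M.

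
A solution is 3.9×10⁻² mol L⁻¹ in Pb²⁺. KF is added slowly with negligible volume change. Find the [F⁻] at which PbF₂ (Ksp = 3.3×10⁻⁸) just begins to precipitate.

9.2×10⁻⁴ M

Precipitation begins when Q = Ksp.
PbF₂(s) ⇌ Pb²⁺(aq) + 2 F⁻(aq)
Ksp = [Pb²⁺][F⁻]^2 = [F⁻]^2(3.9×10⁻²)
[F⁻]^2 = 3.3×10⁻⁸ / (3.9×10⁻²) = 8.5×10⁻⁷
[F⁻] = 9.2×10⁻⁴ mol L⁻¹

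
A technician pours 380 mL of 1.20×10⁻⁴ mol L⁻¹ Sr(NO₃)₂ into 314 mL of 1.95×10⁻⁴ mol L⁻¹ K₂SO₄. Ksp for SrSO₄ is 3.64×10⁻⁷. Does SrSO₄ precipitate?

After mixing, V = 380 mL + 314 mL = 694 mL.
[Sr²⁺] = (1.20×10⁻⁴)(380)/694 = 6.57×10⁻⁵ mol L⁻¹
[SO₄²⁻] = (1.95×10⁻⁴)(314)/694 = 8.82×10⁻⁵ mol L⁻¹
Q = [Sr²⁺][SO₄²⁻] = 5.80×10⁻⁹
Since Q (5.80×10⁻⁹) is less than Ksp (3.64×10⁻⁷), no SrSO₄ precipitates.

No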